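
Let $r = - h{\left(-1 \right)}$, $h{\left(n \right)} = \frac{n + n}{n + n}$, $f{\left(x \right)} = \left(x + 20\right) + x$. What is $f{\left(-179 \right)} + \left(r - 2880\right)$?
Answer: $-3219$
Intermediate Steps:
$f{\left(x \right)} = 20 + 2 x$ ($f{\left(x \right)} = \left(20 + x\right) + x = 20 + 2 x$)
$h{\left(n \right)} = 1$ ($h{\left(n \right)} = \frac{2 n}{2 n} = 2 n \frac{1}{2 n} = 1$)
$r = -1$ ($r = \left(-1\right) 1 = -1$)
$f{\left(-179 \right)} + \left(r - 2880\right) = \left(20 + 2 \left(-179\right)\right) - 2881 = \left(20 - 358\right) - 2881 = -338 - 2881 = -3219$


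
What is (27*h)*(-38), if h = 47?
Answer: -48222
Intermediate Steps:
(27*h)*(-38) = (27*47)*(-38) = 1269*(-38) = -48222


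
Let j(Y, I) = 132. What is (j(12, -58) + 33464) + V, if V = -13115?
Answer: 20481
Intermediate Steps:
(j(12, -58) + 33464) + V = (132 + 33464) - 13115 = 33596 - 13115 = 20481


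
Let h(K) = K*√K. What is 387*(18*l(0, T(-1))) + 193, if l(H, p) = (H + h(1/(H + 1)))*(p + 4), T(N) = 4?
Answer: 55921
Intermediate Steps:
h(K) = K^(3/2)
l(H, p) = (4 + p)*(H + (1/(1 + H))^(3/2)) (l(H, p) = (H + (1/(H + 1))^(3/2))*(p + 4) = (H + (1/(1 + H))^(3/2))*(4 + p) = (4 + p)*(H + (1/(1 + H))^(3/2)))
387*(18*l(0, T(-1))) + 193 = 387*(18*(4*0 + 4*(1/(1 + 0))^(3/2) + 0*4 + 4*(1/(1 + 0))^(3/2))) + 193 = 387*(18*(0 + 4*(1/1)^(3/2) + 0 + 4*(1/1)^(3/2))) + 193 = 387*(18*(0 + 4*1^(3/2) + 0 + 4*1^(3/2))) + 193 = 387*(18*(0 + 4*1 + 0 + 4*1)) + 193 = 387*(18*(0 + 4 + 0 + 4)) + 193 = 387*(18*8) + 193 = 387*144 + 193 = 55728 + 193 = 55921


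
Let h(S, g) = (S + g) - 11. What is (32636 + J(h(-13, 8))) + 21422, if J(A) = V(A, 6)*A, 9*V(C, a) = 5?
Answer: 486442/9 ≈ 54049.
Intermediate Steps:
V(C, a) = 5/9 (V(C, a) = (⅑)*5 = 5/9)
h(S, g) = -11 + S + g
J(A) = 5*A/9
(32636 + J(h(-13, 8))) + 21422 = (32636 + 5*(-11 - 13 + 8)/9) + 21422 = (32636 + (5/9)*(-16)) + 21422 = (32636 - 80/9) + 21422 = 293644/9 + 21422 = 486442/9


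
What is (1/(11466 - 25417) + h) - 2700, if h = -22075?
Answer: -345636026/13951 ≈ -24775.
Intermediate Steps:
(1/(11466 - 25417) + h) - 2700 = (1/(11466 - 25417) - 22075) - 2700 = (1/(-13951) - 22075) - 2700 = (-1/13951 - 22075) - 2700 = -307968326/13951 - 2700 = -345636026/13951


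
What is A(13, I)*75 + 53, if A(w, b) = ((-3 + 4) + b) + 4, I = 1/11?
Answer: 4783/11 ≈ 434.82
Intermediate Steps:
I = 1/11 ≈ 0.090909
A(w, b) = 5 + b (A(w, b) = (1 + b) + 4 = 5 + b)
A(13, I)*75 + 53 = (5 + 1/11)*75 + 53 = (56/11)*75 + 53 = 4200/11 + 53 = 4783/11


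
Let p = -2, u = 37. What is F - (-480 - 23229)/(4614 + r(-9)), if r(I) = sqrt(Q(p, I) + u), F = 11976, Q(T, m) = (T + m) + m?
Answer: 255066205830/21288979 - 23709*sqrt(17)/21288979 ≈ 11981.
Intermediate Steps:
Q(T, m) = T + 2*m
r(I) = sqrt(35 + 2*I) (r(I) = sqrt((-2 + 2*I) + 37) = sqrt(35 + 2*I))
F - (-480 - 23229)/(4614 + r(-9)) = 11976 - (-480 - 23229)/(4614 + sqrt(35 + 2*(-9))) = 11976 - (-23709)/(4614 + sqrt(35 - 18)) = 11976 - (-23709)/(4614 + sqrt(17)) = 11976 + 23709/(4614 + sqrt(17))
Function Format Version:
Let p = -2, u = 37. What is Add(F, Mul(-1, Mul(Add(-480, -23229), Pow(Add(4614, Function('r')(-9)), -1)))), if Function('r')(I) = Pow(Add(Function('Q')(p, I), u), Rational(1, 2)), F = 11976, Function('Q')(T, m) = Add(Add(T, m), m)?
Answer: Add(Rational(255066205830, 21288979), Mul(Rational(-23709, 21288979), Pow(17, Rational(1, 2)))) ≈ 11981.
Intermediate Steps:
Function('Q')(T, m) = Add(T, Mul(2, m))
Function('r')(I) = Pow(Add(35, Mul(2, I)), Rational(1, 2)) (Function('r')(I) = Pow(Add(Add(-2, Mul(2, I)), 37), Rational(1, 2)) = Pow(Add(35, Mul(2, I)), Rational(1, 2)))
Add(F, Mul(-1, Mul(Add(-480, -23229), Pow(Add(4614, Function('r')(-9)), -1)))) = Add(11976, Mul(-1, Mul(Add(-480, -23229), Pow(Add(4614, Pow(Add(35, Mul(2, -9)), Rational(1, 2))), -1)))) = Add(11976, Mul(-1, Mul(-23709, Pow(Add(4614, Pow(Add(35, -18), Rational(1, 2))), -1)))) = Add(11976, Mul(-1, Mul(-23709, Pow(Add(4614, Pow(17, Rational(1, 2))), -1)))) = Add(11976, Mul(23709, Pow(Add(4614, Pow(17, Rational(1, 2))), -1)))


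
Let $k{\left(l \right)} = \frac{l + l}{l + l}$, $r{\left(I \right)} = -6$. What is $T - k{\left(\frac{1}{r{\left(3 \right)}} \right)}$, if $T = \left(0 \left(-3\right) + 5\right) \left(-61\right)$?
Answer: $-306$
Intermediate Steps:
$T = -305$ ($T = \left(0 + 5\right) \left(-61\right) = 5 \left(-61\right) = -305$)
$k{\left(l \right)} = 1$ ($k{\left(l \right)} = \frac{2 l}{2 l} = 2 l \frac{1}{2 l} = 1$)
$T - k{\left(\frac{1}{r{\left(3 \right)}} \right)} = -305 - 1 = -306$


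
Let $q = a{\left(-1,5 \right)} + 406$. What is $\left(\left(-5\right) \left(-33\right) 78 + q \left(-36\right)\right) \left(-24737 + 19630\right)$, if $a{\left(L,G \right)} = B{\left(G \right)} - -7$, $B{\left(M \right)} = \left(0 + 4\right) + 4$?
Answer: $11674602$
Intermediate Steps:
$B{\left(M \right)} = 8$ ($B{\left(M \right)} = 4 + 4 = 8$)
$a{\left(L,G \right)} = 15$ ($a{\left(L,G \right)} = 8 - -7 = 8 + 7 = 15$)
$q = 421$ ($q = 15 + 406 = 421$)
$\left(\left(-5\right) \left(-33\right) 78 + q \left(-36\right)\right) \left(-24737 + 19630\right) = \left(\left(-5\right) \left(-33\right) 78 + 421 \left(-36\right)\right) \left(-24737 + 19630\right) = \left(165 \cdot 78 - 15156\right) \left(-5107\right) = \left(12870 - 15156\right) \left(-5107\right) = \left(-2286\right) \left(-5107\right) = 11674602$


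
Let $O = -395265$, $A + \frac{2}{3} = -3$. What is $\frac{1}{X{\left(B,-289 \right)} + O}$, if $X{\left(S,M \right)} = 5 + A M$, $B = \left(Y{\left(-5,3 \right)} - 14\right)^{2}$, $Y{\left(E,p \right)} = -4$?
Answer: $- \frac{3}{1182601} \approx -2.5368 \cdot 10^{-6}$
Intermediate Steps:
$A = - \frac{11}{3}$ ($A = - \frac{2}{3} - 3 = - \frac{11}{3} \approx -3.6667$)
$B = 324$ ($B = \left(-4 - 14\right)^{2} = \left(-18\right)^{2} = 324$)
$X{\left(S,M \right)} = 5 - \frac{11 M}{3}$
$\frac{1}{X{\left(B,-289 \right)} + O} = \frac{1}{\left(5 - - \frac{3179}{3}\right) - 395265} = \frac{1}{\left(5 + \frac{3179}{3}\right) - 395265} = \frac{1}{\frac{3194}{3} - 395265} = \frac{1}{- \frac{1182601}{3}} = - \frac{3}{1182601}$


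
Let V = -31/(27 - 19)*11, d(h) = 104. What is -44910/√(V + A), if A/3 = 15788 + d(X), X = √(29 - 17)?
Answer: -89820*√762134/381067 ≈ -205.77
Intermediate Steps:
X = 2*√3 (X = √12 = 2*√3 ≈ 3.4641)
V = -341/8 (V = -31/8*11 = -341/8 ≈ -42.625)
A = 47676 (A = 3*(15788 + 104) = 3*15892 = 47676)
-44910/√(V + A) = -44910/√(-341/8 + 47676) = -44910*2*√762134/381067 = -89820*√762134/381067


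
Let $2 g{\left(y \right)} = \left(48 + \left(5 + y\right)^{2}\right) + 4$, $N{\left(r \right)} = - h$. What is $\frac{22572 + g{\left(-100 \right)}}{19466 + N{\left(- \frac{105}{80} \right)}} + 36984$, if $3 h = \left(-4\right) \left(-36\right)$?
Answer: $\frac{1436364845}{38836} \approx 36985.0$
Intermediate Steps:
$h = 48$ ($h = \frac{\left(-4\right) \left(-36\right)}{3} = \frac{1}{3} \cdot 144 = 48$)
$N{\left(r \right)} = -48$ ($N{\left(r \right)} = \left(-1\right) 48 = -48$)
$g{\left(y \right)} = 26 + \frac{\left(5 + y\right)^{2}}{2}$ ($g{\left(y \right)} = \frac{\left(48 + \left(5 + y\right)^{2}\right) + 4}{2} = \frac{52 + \left(5 + y\right)^{2}}{2} = 26 + \frac{\left(5 + y\right)^{2}}{2}$)
$\frac{22572 + g{\left(-100 \right)}}{19466 + N{\left(- \frac{105}{80} \right)}} + 36984 = \frac{22572 + \left(26 + \frac{\left(5 - 100\right)^{2}}{2}\right)}{19466 - 48} + 36984 = \frac{22572 + \left(26 + \frac{\left(-95\right)^{2}}{2}\right)}{19418} + 36984 = \left(22572 + \left(26 + \frac{1}{2} \cdot 9025\right)\right) \frac{1}{19418} + 36984 = \left(22572 + \left(26 + \frac{9025}{2}\right)\right) \frac{1}{19418} + 36984 = \left(22572 + \frac{9077}{2}\right) \frac{1}{19418} + 36984 = \frac{54221}{2} \cdot \frac{1}{19418} + 36984 = \frac{54221}{38836} + 36984 = \frac{1436364845}{38836}$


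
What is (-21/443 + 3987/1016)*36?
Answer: 15704145/112522 ≈ 139.57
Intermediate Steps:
(-21/443 + 3987/1016)*36 = (1744905/450088)*36 = 15704145/112522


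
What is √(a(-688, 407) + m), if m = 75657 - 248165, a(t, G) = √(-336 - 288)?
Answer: 2*√(-43127 + I*√39) ≈ 0.030072 + 415.34*I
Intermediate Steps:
a(t, G) = 4*I*√39 (a(t, G) = √(-624) = 4*I*√39)
m = -172508
√(a(-688, 407) + m) = √(4*I*√39 - 172508) = √(-172508 + 4*I*√39)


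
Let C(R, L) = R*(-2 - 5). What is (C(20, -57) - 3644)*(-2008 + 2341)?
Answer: -1260072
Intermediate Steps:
C(R, L) = -7*R (C(R, L) = R*(-7) = -7*R)
(C(20, -57) - 3644)*(-2008 + 2341) = (-7*20 - 3644)*(-2008 + 2341) = (-140 - 3644)*333 = -3784*333 = -1260072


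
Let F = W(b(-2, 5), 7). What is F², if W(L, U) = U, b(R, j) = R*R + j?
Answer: 49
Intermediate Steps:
b(R, j) = j + R² (b(R, j) = R² + j = j + R²)
F = 7
F² = 7² = 49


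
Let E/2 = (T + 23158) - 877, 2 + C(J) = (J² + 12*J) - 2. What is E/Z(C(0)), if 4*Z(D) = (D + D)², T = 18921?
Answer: 20601/4 ≈ 5150.3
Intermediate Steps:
C(J) = -4 + J² + 12*J (C(J) = -2 + ((J² + 12*J) - 2) = -2 + (-2 + J² + 12*J) = -4 + J² + 12*J)
Z(D) = D² (Z(D) = (D + D)²/4 = (2*D)²/4 = (4*D²)/4 = D²)
E = 82404 (E = 2*((18921 + 23158) - 877) = 2*(42079 - 877) = 2*41202 = 82404)
E/Z(C(0)) = 82404/((-4 + 0² + 12*0)²) = 82404/((-4 + 0 + 0)²) = 82404/((-4)²) = 82404/16 = 82404*(1/16) = 20601/4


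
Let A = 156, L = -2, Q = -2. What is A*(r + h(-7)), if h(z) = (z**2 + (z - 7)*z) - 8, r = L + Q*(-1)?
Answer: 21684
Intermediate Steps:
r = 0 (r = -2 - 2*(-1) = -2 + 2 = 0)
h(z) = -8 + z**2 + z*(-7 + z) (h(z) = (z**2 + (-7 + z)*z) - 8 = (z**2 + z*(-7 + z)) - 8 = -8 + z**2 + z*(-7 + z))
A*(r + h(-7)) = 156*(0 + (-8 - 7*(-7) + 2*(-7)**2)) = 156*(0 + (-8 + 49 + 2*49)) = 156*(0 + (-8 + 49 + 98)) = 156*(0 + 139) = 156*139 = 21684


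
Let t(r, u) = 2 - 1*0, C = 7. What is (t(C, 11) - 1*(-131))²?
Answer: 17689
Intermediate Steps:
t(r, u) = 2 (t(r, u) = 2 + 0 = 2)
(t(C, 11) - 1*(-131))² = (2 - 1*(-131))² = (2 + 131)² = 133² = 17689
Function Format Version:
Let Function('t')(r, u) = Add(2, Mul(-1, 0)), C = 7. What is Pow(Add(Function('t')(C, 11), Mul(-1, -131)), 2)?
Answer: 17689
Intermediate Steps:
Function('t')(r, u) = 2 (Function('t')(r, u) = Add(2, 0) = 2)
Pow(Add(Function('t')(C, 11), Mul(-1, -131)), 2) = Pow(Add(2, Mul(-1, -131)), 2) = Pow(Add(2, 131), 2) = Pow(133, 2) = 17689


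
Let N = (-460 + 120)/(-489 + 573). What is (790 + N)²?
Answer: 272415025/441 ≈ 6.1772e+5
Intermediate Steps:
N = -85/21 (N = -340/84 = -340*1/84 = -85/21 ≈ -4.0476)
(790 + N)² = (790 - 85/21)² = (16505/21)² = 272415025/441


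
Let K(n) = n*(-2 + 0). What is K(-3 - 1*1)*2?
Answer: 16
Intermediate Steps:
K(n) = -2*n (K(n) = n*(-2) = -2*n)
K(-3 - 1*1)*2 = -2*(-3 - 1*1)*2 = -2*(-3 - 1)*2 = -2*(-4)*2 = 8*2 = 16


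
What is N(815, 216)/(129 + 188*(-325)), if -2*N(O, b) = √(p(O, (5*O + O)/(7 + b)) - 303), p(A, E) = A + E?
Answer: √26551718/27193066 ≈ 0.00018949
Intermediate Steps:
N(O, b) = -√(-303 + O + 6*O/(7 + b))/2 (N(O, b) = -√((O + (5*O + O)/(7 + b)) - 303)/2 = -√((O + (6*O)/(7 + b)) - 303)/2 = -√((O + 6*O/(7 + b)) - 303)/2 = -√(-303 + O + 6*O/(7 + b))/2)
N(815, 216)/(129 + 188*(-325)) = (-√(6*815 + (-303 + 815)*(7 + 216))/√(7 + 216)/2)/(129 + 188*(-325)) = (-√223*√(4890 + 512*223)/223/2)/(129 - 61100) = -√223*√(4890 + 114176)/223/2/(-60971) = -√26551718/223/2*(-1/60971) = -√26551718/446*(-1/60971) = √26551718/27193066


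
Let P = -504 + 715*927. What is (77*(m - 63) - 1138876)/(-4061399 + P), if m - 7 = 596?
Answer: 548648/1699549 ≈ 0.32282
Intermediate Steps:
m = 603 (m = 7 + 596 = 603)
P = 662301 (P = -504 + 662805 = 662301)
(77*(m - 63) - 1138876)/(-4061399 + P) = (77*(603 - 63) - 1138876)/(-4061399 + 662301) = (77*540 - 1138876)/(-3399098) = (41580 - 1138876)*(-1/3399098) = -1097296*(-1/3399098) = 548648/1699549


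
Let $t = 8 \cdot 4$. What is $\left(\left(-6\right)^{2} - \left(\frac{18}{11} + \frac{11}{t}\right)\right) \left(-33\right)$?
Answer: $- \frac{35925}{32} \approx -1122.7$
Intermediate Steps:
$t = 32$
$\left(\left(-6\right)^{2} - \left(\frac{18}{11} + \frac{11}{t}\right)\right) \left(-33\right) = \left(\left(-6\right)^{2} - \left(\frac{11}{32} + \frac{18}{11}\right)\right) \left(-33\right) = \left(36 - \frac{697}{352}\right) \left(-33\right) = \frac{11975}{352} \left(-33\right) = - \frac{35925}{32}$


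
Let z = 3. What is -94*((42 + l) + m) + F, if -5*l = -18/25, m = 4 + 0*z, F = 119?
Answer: -527317/125 ≈ -4218.5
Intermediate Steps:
m = 4 (m = 4 + 0*3 = 4 + 0 = 4)
l = 18/125 (l = -(-18)/(5*25) = -⅕*(-18/25) = 18/125 ≈ 0.14400)
-94*((42 + l) + m) + F = -94*((42 + 18/125) + 4) + 119 = -94*(5268/125 + 4) + 119 = -94*5768/125 + 119 = -542192/125 + 119 = -527317/125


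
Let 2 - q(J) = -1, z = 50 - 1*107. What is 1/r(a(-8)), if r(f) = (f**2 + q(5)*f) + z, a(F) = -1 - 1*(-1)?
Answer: -1/57 ≈ -0.017544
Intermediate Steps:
a(F) = 0 (a(F) = -1 + 1 = 0)
z = -57 (z = 50 - 107 = -57)
q(J) = 3 (q(J) = 2 - 1*(-1) = 2 + 1 = 3)
r(f) = -57 + f**2 + 3*f (r(f) = (f**2 + 3*f) - 57 = -57 + f**2 + 3*f)
1/r(a(-8)) = 1/(-57 + 0**2 + 3*0) = 1/(-57 + 0 + 0) = 1/(-57) = -1/57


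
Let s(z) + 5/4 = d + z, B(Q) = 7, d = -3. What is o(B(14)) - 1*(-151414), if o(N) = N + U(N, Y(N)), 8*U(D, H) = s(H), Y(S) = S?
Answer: 4845483/32 ≈ 1.5142e+5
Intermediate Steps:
s(z) = -17/4 + z (s(z) = -5/4 + (-3 + z) = -17/4 + z)
U(D, H) = -17/32 + H/8 (U(D, H) = (-17/4 + H)/8 = -17/32 + H/8)
o(N) = -17/32 + 9*N/8 (o(N) = N + (-17/32 + N/8) = -17/32 + 9*N/8)
o(B(14)) - 1*(-151414) = (-17/32 + (9/8)*7) - 1*(-151414) = (-17/32 + 63/8) + 151414 = 235/32 + 151414 = 4845483/32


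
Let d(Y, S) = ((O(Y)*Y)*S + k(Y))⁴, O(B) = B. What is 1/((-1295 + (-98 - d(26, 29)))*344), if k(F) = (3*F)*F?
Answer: -1/75326040534306738136 ≈ -1.3276e-20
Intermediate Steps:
k(F) = 3*F²
d(Y, S) = (3*Y² + S*Y²)⁴ (d(Y, S) = ((Y*Y)*S + 3*Y²)⁴ = (Y²*S + 3*Y²)⁴ = (S*Y² + 3*Y²)⁴ = (3*Y² + S*Y²)⁴)
1/((-1295 + (-98 - d(26, 29)))*344) = 1/((-1295 + (-98 - 26⁸*(3 + 29)⁴))*344) = 1/((-1295 + (-98 - 208827064576*32⁴))*344) = 1/((-1295 + (-98 - 208827064576*1048576))*344) = 1/((-1295 + (-98 - 1*218971048064843776))*344) = 1/((-1295 + (-98 - 218971048064843776))*344) = 1/((-1295 - 218971048064843874)*344) = 1/(-218971048064845169*344) = 1/(-75326040534306738136) = -1/75326040534306738136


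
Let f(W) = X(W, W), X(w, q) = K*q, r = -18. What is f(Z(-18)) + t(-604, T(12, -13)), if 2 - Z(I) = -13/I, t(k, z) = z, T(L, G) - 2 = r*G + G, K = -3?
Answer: 1315/6 ≈ 219.17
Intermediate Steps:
X(w, q) = -3*q
T(L, G) = 2 - 17*G (T(L, G) = 2 + (-18*G + G) = 2 - 17*G)
Z(I) = 2 + 13/I (Z(I) = 2 - (-13)/I = 2 + 13/I)
f(W) = -3*W
f(Z(-18)) + t(-604, T(12, -13)) = -3*(2 + 13/(-18)) + (2 - 17*(-13)) = -3*(2 + 13*(-1/18)) + (2 + 221) = -3*(2 - 13/18) + 223 = -3*23/18 + 223 = -23/6 + 223 = 1315/6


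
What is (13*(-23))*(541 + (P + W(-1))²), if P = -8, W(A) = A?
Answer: -185978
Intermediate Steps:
(13*(-23))*(541 + (P + W(-1))²) = (13*(-23))*(541 + (-8 - 1)²) = -299*(541 + (-9)²) = -299*(541 + 81) = -299*622 = -185978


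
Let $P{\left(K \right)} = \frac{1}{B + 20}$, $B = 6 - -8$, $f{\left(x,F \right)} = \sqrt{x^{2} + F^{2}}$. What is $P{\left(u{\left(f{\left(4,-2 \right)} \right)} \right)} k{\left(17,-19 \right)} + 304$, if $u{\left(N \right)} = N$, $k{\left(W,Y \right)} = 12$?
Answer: $\frac{5174}{17} \approx 304.35$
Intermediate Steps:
$f{\left(x,F \right)} = \sqrt{F^{2} + x^{2}}$
$B = 14$ ($B = 6 + 8 = 14$)
$P{\left(K \right)} = \frac{1}{34}$ ($P{\left(K \right)} = \frac{1}{14 + 20} = \frac{1}{34}$)
$P{\left(u{\left(f{\left(4,-2 \right)} \right)} \right)} k{\left(17,-19 \right)} + 304 = \frac{1}{34} \cdot 12 + 304 = \frac{6}{17} + 304 = \frac{5174}{17}$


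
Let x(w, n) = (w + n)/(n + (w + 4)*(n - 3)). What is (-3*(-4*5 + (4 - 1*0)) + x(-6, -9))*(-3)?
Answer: -141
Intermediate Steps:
x(w, n) = (n + w)/(n + (-3 + n)*(4 + w)) (x(w, n) = (n + w)/(n + (4 + w)*(-3 + n)) = (n + w)/(n + (-3 + n)*(4 + w)))
(-3*(-4*5 + (4 - 1*0)) + x(-6, -9))*(-3) = (-3*(-4*5 + (4 - 1*0)) + (-9 - 6)/(-12 - 3*(-6) + 5*(-9) - 9*(-6)))*(-3) = (-3*(-20 + (4 + 0)) - 15/(-12 + 18 - 45 + 54))*(-3) = (-3*(-20 + 4) - 15/15)*(-3) = (-3*(-16) + (1/15)*(-15))*(-3) = (48 - 1)*(-3) = 47*(-3) = -141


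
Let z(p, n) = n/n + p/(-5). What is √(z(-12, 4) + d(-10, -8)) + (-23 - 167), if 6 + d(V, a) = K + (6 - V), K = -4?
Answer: -190 + √235/5 ≈ -186.93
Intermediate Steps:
z(p, n) = 1 - p/5 (z(p, n) = 1 + p*(-⅕) = 1 - p/5)
d(V, a) = -4 - V (d(V, a) = -6 + (-4 + (6 - V)) = -6 + (2 - V) = -4 - V)
√(z(-12, 4) + d(-10, -8)) + (-23 - 167) = √((1 - ⅕*(-12)) + (-4 - 1*(-10))) + (-23 - 167) = √((1 + 12/5) + (-4 + 10)) - 190 = √(17/5 + 6) - 190 = √(47/5) - 190 = √235/5 - 190 = -190 + √235/5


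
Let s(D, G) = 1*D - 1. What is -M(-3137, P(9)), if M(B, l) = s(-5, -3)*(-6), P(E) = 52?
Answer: -36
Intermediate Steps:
s(D, G) = -1 + D (s(D, G) = D - 1 = -1 + D)
M(B, l) = 36 (M(B, l) = (-1 - 5)*(-6) = -6*(-6) = 36)
-M(-3137, P(9)) = -1*36 = -36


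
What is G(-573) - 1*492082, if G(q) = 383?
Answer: -491699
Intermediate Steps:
G(-573) - 1*492082 = 383 - 1*492082 = 383 - 492082 = -491699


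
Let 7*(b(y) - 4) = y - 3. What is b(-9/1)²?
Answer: 256/49 ≈ 5.2245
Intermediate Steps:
b(y) = 25/7 + y/7 (b(y) = 4 + (y - 3)/7 = 4 + (-3 + y)/7 = 4 + (-3/7 + y/7) = 25/7 + y/7)
b(-9/1)² = (25/7 + (-9/1)/7)² = (25/7 + (-9*1)/7)² = (25/7 + (⅐)*(-9))² = (25/7 - 9/7)² = (16/7)² = 256/49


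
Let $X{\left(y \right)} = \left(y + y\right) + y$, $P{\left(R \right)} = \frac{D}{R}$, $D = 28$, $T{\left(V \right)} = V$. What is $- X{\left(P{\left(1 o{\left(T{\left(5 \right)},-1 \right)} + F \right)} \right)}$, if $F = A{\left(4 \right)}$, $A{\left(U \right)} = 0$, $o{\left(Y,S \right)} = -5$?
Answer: $\frac{84}{5} \approx 16.8$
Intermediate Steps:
$F = 0$
$P{\left(R \right)} = \frac{28}{R}$
$X{\left(y \right)} = 3 y$ ($X{\left(y \right)} = 2 y + y = 3 y$)
$- X{\left(P{\left(1 o{\left(T{\left(5 \right)},-1 \right)} + F \right)} \right)} = - 3 \frac{28}{1 \left(-5\right) + 0} = - 3 \frac{28}{-5 + 0} = - 3 \frac{28}{-5} = - 3 \cdot 28 \left(- \frac{1}{5}\right) = - \frac{3 \left(-28\right)}{5} = \left(-1\right) \left(- \frac{84}{5}\right) = \frac{84}{5}$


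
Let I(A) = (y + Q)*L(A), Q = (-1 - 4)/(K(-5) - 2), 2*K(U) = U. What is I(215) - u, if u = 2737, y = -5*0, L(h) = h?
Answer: -22483/9 ≈ -2498.1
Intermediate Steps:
K(U) = U/2
y = 0
Q = 10/9 (Q = (-1 - 4)/((½)*(-5) - 2) = -5/(-5/2 - 2) = -5/(-9/2) = -5*(-2/9) = 10/9 ≈ 1.1111)
I(A) = 10*A/9 (I(A) = (0 + 10/9)*A = 10*A/9)
I(215) - u = (10/9)*215 - 1*2737 = 2150/9 - 2737 = -22483/9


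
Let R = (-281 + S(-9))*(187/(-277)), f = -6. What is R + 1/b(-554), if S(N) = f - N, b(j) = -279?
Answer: 14503817/77283 ≈ 187.67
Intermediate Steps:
S(N) = -6 - N
R = 51986/277 (R = (-281 + (-6 - 1*(-9)))*(187/(-277)) = (-281 + (-6 + 9))*(187*(-1/277)) = (-281 + 3)*(-187/277) = -278*(-187/277) = 51986/277 ≈ 187.68)
R + 1/b(-554) = 51986/277 + 1/(-279) = 51986/277 - 1/279 = 14503817/77283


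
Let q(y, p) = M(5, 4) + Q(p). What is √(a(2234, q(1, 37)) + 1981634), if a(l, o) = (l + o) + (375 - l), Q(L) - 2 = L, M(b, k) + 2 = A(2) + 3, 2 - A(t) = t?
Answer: √1982049 ≈ 1407.9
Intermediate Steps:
A(t) = 2 - t
M(b, k) = 1 (M(b, k) = -2 + ((2 - 1*2) + 3) = -2 + ((2 - 2) + 3) = -2 + (0 + 3) = -2 + 3 = 1)
Q(L) = 2 + L
q(y, p) = 3 + p (q(y, p) = 1 + (2 + p) = 3 + p)
a(l, o) = 375 + o
√(a(2234, q(1, 37)) + 1981634) = √((375 + (3 + 37)) + 1981634) = √((375 + 40) + 1981634) = √(415 + 1981634) = √1982049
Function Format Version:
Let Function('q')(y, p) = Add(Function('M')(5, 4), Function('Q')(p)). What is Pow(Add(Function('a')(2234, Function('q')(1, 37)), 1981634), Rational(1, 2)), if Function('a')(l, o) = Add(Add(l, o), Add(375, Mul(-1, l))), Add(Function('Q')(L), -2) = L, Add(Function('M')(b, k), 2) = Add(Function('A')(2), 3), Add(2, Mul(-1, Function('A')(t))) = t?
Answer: Pow(1982049, Rational(1, 2)) ≈ 1407.9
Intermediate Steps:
Function('A')(t) = Add(2, Mul(-1, t))
Function('M')(b, k) = 1 (Function('M')(b, k) = Add(-2, Add(Add(2, Mul(-1, 2)), 3)) = Add(-2, Add(Add(2, -2), 3)) = Add(-2, Add(0, 3)) = Add(-2, 3) = 1)
Function('Q')(L) = Add(2, L)
Function('q')(y, p) = Add(3, p) (Function('q')(y, p) = Add(1, Add(2, p)) = Add(3, p))
Function('a')(l, o) = Add(375, o)
Pow(Add(Function('a')(2234, Function('q')(1, 37)), 1981634), Rational(1, 2)) = Pow(Add(Add(375, Add(3, 37)), 1981634), Rational(1, 2)) = Pow(Add(Add(375, 40), 1981634), Rational(1, 2)) = Pow(Add(415, 1981634), Rational(1, 2)) = Pow(1982049, Rational(1, 2))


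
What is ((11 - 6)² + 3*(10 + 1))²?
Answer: 3364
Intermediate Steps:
((11 - 6)² + 3*(10 + 1))² = (5² + 3*11)² = (25 + 33)² = 58² = 3364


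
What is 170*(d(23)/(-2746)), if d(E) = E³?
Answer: -1034195/1373 ≈ -753.24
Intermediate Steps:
170*(d(23)/(-2746)) = 170*(23³/(-2746)) = 170*(12167*(-1/2746)) = 170*(-12167/2746) = -1034195/1373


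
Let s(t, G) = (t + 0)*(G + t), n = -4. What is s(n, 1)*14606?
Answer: 175272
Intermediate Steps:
s(t, G) = t*(G + t)
s(n, 1)*14606 = -4*(1 - 4)*14606 = -4*(-3)*14606 = 12*14606 = 175272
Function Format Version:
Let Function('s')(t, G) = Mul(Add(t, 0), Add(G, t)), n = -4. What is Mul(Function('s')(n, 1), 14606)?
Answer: 175272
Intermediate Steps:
Function('s')(t, G) = Mul(t, Add(G, t))
Mul(Function('s')(n, 1), 14606) = Mul(Mul(-4, Add(1, -4)), 14606) = Mul(Mul(-4, -3), 14606) = Mul(12, 14606) = 175272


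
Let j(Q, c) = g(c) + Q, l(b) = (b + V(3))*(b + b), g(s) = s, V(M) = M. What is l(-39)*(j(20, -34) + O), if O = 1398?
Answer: 3886272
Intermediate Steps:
l(b) = 2*b*(3 + b) (l(b) = (b + 3)*(b + b) = (3 + b)*(2*b) = 2*b*(3 + b))
j(Q, c) = Q + c (j(Q, c) = c + Q = Q + c)
l(-39)*(j(20, -34) + O) = (2*(-39)*(3 - 39))*((20 - 34) + 1398) = (2*(-39)*(-36))*(-14 + 1398) = 2808*1384 = 3886272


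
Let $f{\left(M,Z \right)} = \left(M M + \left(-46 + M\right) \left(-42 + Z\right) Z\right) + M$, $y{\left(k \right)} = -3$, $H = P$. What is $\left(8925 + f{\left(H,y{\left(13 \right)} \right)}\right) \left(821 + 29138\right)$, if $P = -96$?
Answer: $-33703875$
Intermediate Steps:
$H = -96$
$f{\left(M,Z \right)} = M + M^{2} + Z \left(-46 + M\right) \left(-42 + Z\right)$ ($f{\left(M,Z \right)} = \left(M^{2} + Z \left(-46 + M\right) \left(-42 + Z\right)\right) + M = M + M^{2} + Z \left(-46 + M\right) \left(-42 + Z\right)$)
$\left(8925 + f{\left(H,y{\left(13 \right)} \right)}\right) \left(821 + 29138\right) = \left(8925 - \left(5892 - 9216 + 1278 + 12096\right)\right) \left(821 + 29138\right) = \left(8925 - 10050\right) 29959 = \left(-1125\right) 29959 = -33703875$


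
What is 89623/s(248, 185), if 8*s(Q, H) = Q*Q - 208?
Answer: 89623/7662 ≈ 11.697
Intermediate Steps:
s(Q, H) = -26 + Q²/8 (s(Q, H) = (Q*Q - 208)/8 = (Q² - 208)/8 = (-208 + Q²)/8 = -26 + Q²/8)
89623/s(248, 185) = 89623/(-26 + (⅛)*248²) = 89623/(-26 + (⅛)*61504) = 89623/(-26 + 7688) = 89623/7662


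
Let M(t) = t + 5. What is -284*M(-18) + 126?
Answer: 3818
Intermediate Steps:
M(t) = 5 + t
-284*M(-18) + 126 = -284*(5 - 18) + 126 = -284*(-13) + 126 = 3692 + 126 = 3818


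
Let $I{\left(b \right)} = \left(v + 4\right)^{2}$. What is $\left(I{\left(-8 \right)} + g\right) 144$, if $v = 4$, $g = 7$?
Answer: $10224$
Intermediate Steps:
$I{\left(b \right)} = 64$ ($I{\left(b \right)} = \left(4 + 4\right)^{2} = 8^{2} = 64$)
$\left(I{\left(-8 \right)} + g\right) 144 = \left(64 + 7\right) 144 = 71 \cdot 144 = 10224$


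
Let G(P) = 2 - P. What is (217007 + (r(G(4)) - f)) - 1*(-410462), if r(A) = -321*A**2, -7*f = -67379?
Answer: 4315916/7 ≈ 6.1656e+5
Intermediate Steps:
f = 67379/7 (f = -1/7*(-67379) = 67379/7 ≈ 9625.6)
(217007 + (r(G(4)) - f)) - 1*(-410462) = (217007 + (-321*(2 - 1*4)**2 - 1*67379/7)) - 1*(-410462) = (217007 + (-321*(2 - 4)**2 - 67379/7)) + 410462 = (217007 + (-321*(-2)**2 - 67379/7)) + 410462 = (217007 + (-321*4 - 67379/7)) + 410462 = (217007 + (-1284 - 67379/7)) + 410462 = (217007 - 76367/7) + 410462 = 1442682/7 + 410462 = 4315916/7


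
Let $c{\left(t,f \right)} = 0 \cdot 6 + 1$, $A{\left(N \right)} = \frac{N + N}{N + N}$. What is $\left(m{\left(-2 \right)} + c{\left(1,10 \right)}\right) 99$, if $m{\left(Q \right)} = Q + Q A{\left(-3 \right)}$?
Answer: $-297$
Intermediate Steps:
$A{\left(N \right)} = 1$ ($A{\left(N \right)} = \frac{2 N}{2 N} = 2 N \frac{1}{2 N} = 1$)
$c{\left(t,f \right)} = 1$ ($c{\left(t,f \right)} = 0 + 1 = 1$)
$m{\left(Q \right)} = 2 Q$ ($m{\left(Q \right)} = Q + Q 1 = Q + Q = 2 Q$)
$\left(m{\left(-2 \right)} + c{\left(1,10 \right)}\right) 99 = \left(2 \left(-2\right) + 1\right) 99 = \left(-4 + 1\right) 99 = \left(-3\right) 99 = -297$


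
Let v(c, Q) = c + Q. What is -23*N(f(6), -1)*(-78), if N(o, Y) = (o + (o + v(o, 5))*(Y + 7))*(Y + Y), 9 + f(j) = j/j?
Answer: 265512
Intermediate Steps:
f(j) = -8 (f(j) = -9 + j/j = -9 + 1 = -8)
v(c, Q) = Q + c
N(o, Y) = 2*Y*(o + (5 + 2*o)*(7 + Y)) (N(o, Y) = (o + (o + (5 + o))*(Y + 7))*(Y + Y) = (o + (5 + 2*o)*(7 + Y))*(2*Y) = 2*Y*(o + (5 + 2*o)*(7 + Y)))
-23*N(f(6), -1)*(-78) = -46*(-1)*(35 + 15*(-8) - 1*(-8) - (5 - 8))*(-78) = -46*(-1)*(35 - 120 + 8 - 1*(-3))*(-78) = -46*(-1)*(35 - 120 + 8 + 3)*(-78) = -46*(-1)*(-74)*(-78) = -23*148*(-78) = -3404*(-78) = 265512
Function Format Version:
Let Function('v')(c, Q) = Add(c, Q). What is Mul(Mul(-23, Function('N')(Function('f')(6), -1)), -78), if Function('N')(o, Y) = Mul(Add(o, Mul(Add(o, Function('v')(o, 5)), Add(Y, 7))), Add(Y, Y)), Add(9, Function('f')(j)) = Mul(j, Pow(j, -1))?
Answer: 265512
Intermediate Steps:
Function('f')(j) = -8 (Function('f')(j) = Add(-9, Mul(j, Pow(j, -1))) = Add(-9, 1) = -8)
Function('v')(c, Q) = Add(Q, c)
Function('N')(o, Y) = Mul(2, Y, Add(o, Mul(Add(5, Mul(2, o)), Add(7, Y)))) (Function('N')(o, Y) = Mul(Add(o, Mul(Add(o, Add(5, o)), Add(Y, 7))), Add(Y, Y)) = Mul(Add(o, Mul(Add(5, Mul(2, o)), Add(7, Y))), Mul(2, Y)) = Mul(2, Y, Add(o, Mul(Add(5, Mul(2, o)), Add(7, Y)))))
Mul(Mul(-23, Function('N')(Function('f')(6), -1)), -78) = Mul(Mul(-23, Mul(2, -1, Add(35, Mul(15, -8), Mul(-1, -8), Mul(-1, Add(5, -8))))), -78) = Mul(Mul(-23, Mul(2, -1, Add(35, -120, 8, Mul(-1, -3)))), -78) = Mul(Mul(-23, Mul(2, -1, Add(35, -120, 8, 3))), -78) = Mul(Mul(-23, Mul(2, -1, -74)), -78) = Mul(Mul(-23, 148), -78) = Mul(-3404, -78) = 265512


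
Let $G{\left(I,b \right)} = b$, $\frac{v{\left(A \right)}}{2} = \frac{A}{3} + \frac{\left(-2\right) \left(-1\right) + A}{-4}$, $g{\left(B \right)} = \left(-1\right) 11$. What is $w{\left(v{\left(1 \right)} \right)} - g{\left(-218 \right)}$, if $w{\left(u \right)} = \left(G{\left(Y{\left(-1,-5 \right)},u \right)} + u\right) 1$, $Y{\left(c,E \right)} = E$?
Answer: $\frac{28}{3} \approx 9.3333$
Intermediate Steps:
$g{\left(B \right)} = -11$
$v{\left(A \right)} = -1 + \frac{A}{6}$ ($v{\left(A \right)} = 2 \left(\frac{A}{3} + \frac{\left(-2\right) \left(-1\right) + A}{-4}\right) = 2 \left(A \frac{1}{3} + \left(2 + A\right) \left(- \frac{1}{4}\right)\right) = 2 \left(\frac{A}{3} - \left(\frac{1}{2} + \frac{A}{4}\right)\right) = 2 \left(- \frac{1}{2} + \frac{A}{12}\right) = -1 + \frac{A}{6}$)
$w{\left(u \right)} = 2 u$ ($w{\left(u \right)} = \left(u + u\right) 1 = 2 u 1 = 2 u$)
$w{\left(v{\left(1 \right)} \right)} - g{\left(-218 \right)} = 2 \left(-1 + \frac{1}{6} \cdot 1\right) - -11 = 2 \left(-1 + \frac{1}{6}\right) + 11 = 2 \left(- \frac{5}{6}\right) + 11 = - \frac{5}{3} + 11 = \frac{28}{3}$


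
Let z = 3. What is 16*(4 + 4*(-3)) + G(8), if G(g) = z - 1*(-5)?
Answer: -120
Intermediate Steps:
G(g) = 8 (G(g) = 3 - 1*(-5) = 3 + 5 = 8)
16*(4 + 4*(-3)) + G(8) = 16*(4 + 4*(-3)) + 8 = 16*(4 - 12) + 8 = 16*(-8) + 8 = -128 + 8 = -120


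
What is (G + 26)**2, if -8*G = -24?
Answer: 841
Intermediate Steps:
G = 3 (G = -1/8*(-24) = 3)
(G + 26)**2 = (3 + 26)**2 = 29**2 = 841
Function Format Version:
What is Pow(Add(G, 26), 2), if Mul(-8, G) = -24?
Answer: 841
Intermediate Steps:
G = 3 (G = Mul(Rational(-1, 8), -24) = 3)
Pow(Add(G, 26), 2) = Pow(Add(3, 26), 2) = Pow(29, 2) = 841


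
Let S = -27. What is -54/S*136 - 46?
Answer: 226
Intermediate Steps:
-54/S*136 - 46 = -54/(-27)*136 - 46 = -54*(-1/27)*136 - 46 = 2*136 - 46 = 272 - 46 = 226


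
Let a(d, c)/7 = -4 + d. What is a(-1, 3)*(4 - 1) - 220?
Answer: -325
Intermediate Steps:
a(d, c) = -28 + 7*d (a(d, c) = 7*(-4 + d) = -28 + 7*d)
a(-1, 3)*(4 - 1) - 220 = (-28 + 7*(-1))*(4 - 1) - 220 = (-28 - 7)*3 - 220 = -35*3 - 220 = -105 - 220 = -325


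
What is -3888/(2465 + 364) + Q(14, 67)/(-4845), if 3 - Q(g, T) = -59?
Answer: -6337586/4568835 ≈ -1.3871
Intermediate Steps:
Q(g, T) = 62 (Q(g, T) = 3 - 1*(-59) = 3 + 59 = 62)
-3888/(2465 + 364) + Q(14, 67)/(-4845) = -3888/(2465 + 364) + 62/(-4845) = -3888/2829 + 62*(-1/4845) = -3888*1/2829 - 62/4845 = -1296/943 - 62/4845 = -6337586/4568835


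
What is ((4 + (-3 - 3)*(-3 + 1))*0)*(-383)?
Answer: 0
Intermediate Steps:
((4 + (-3 - 3)*(-3 + 1))*0)*(-383) = ((4 - 6*(-2))*0)*(-383) = ((4 + 12)*0)*(-383) = (16*0)*(-383) = 0*(-383) = 0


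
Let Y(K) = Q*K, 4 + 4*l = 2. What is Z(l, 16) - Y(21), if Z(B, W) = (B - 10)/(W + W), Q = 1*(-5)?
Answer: 6699/64 ≈ 104.67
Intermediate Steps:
l = -1/2 (l = -1 + (1/4)*2 = -1 + 1/2 = -1/2 ≈ -0.50000)
Q = -5
Z(B, W) = (-10 + B)/(2*W) (Z(B, W) = (-10 + B)/((2*W)) = (-10 + B)*(1/(2*W)) = (-10 + B)/(2*W))
Y(K) = -5*K
Z(l, 16) - Y(21) = (1/2)*(-10 - 1/2)/16 - (-5)*21 = (1/2)*(1/16)*(-21/2) - 1*(-105) = -21/64 + 105 = 6699/64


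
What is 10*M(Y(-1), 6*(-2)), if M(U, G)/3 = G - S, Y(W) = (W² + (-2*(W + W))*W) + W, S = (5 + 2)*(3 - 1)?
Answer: -780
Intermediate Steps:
S = 14 (S = 7*2 = 14)
Y(W) = W - 3*W² (Y(W) = (W² + (-4*W)*W) + W = (W² - 4*W²) + W = -3*W² + W = W - 3*W²)
M(U, G) = -42 + 3*G (M(U, G) = 3*(G - 1*14) = 3*(G - 14) = 3*(-14 + G) = -42 + 3*G)
10*M(Y(-1), 6*(-2)) = 10*(-42 + 3*(6*(-2))) = 10*(-42 + 3*(-12)) = 10*(-42 - 36) = 10*(-78) = -780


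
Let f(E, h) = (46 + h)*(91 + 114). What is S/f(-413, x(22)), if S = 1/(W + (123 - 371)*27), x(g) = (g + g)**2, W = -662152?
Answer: -1/271759630880 ≈ -3.6797e-12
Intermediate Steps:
x(g) = 4*g**2 (x(g) = (2*g)**2 = 4*g**2)
f(E, h) = 9430 + 205*h (f(E, h) = (46 + h)*205 = 9430 + 205*h)
S = -1/668848 (S = 1/(-662152 + (123 - 371)*27) = 1/(-662152 - 248*27) = 1/(-662152 - 6696) = 1/(-668848) = -1/668848 ≈ -1.4951e-6)
S/f(-413, x(22)) = -1/(668848*(9430 + 205*(4*22**2))) = -1/(668848*(9430 + 205*(4*484))) = -1/(668848*(9430 + 205*1936)) = -1/(668848*(9430 + 396880)) = -1/668848/406310 = -1/668848*1/406310 = -1/271759630880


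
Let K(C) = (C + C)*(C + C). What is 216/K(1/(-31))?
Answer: 51894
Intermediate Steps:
K(C) = 4*C² (K(C) = (2*C)*(2*C) = 4*C²)
216/K(1/(-31)) = 216/((4*(1/(-31))²)) = 216/((4*(-1/31)²)) = 216/((4*(1/961))) = 216/(4/961) = 216*(961/4) = 51894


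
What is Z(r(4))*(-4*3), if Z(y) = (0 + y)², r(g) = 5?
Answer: -300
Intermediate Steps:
Z(y) = y²
Z(r(4))*(-4*3) = 5²*(-4*3) = 25*(-12) = -300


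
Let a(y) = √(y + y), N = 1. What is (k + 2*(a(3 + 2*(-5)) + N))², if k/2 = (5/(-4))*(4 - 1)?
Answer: (11 - 4*I*√14)²/4 ≈ -25.75 - 82.316*I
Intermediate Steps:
a(y) = √2*√y (a(y) = √(2*y) = √2*√y)
k = -15/2 (k = 2*((5/(-4))*(4 - 1)) = 2*((5*(-¼))*3) = 2*(-5/4*3) = 2*(-15/4) = -15/2 ≈ -7.5000)
(k + 2*(a(3 + 2*(-5)) + N))² = (-15/2 + 2*(√2*√(3 + 2*(-5)) + 1))² = (-15/2 + 2*(√2*√(3 - 10) + 1))² = (-15/2 + 2*(√2*√(-7) + 1))² = (-15/2 + 2*(√2*(I*√7) + 1))² = (-15/2 + 2*(I*√14 + 1))² = (-15/2 + 2*(1 + I*√14))² = (-15/2 + (2 + 2*I*√14))² = (-11/2 + 2*I*√14)²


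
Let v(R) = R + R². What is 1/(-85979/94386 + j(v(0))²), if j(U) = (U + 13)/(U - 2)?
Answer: 188772/7803659 ≈ 0.024190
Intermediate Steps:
j(U) = (13 + U)/(-2 + U)
1/(-85979/94386 + j(v(0))²) = 1/(-85979/94386 + ((13 + 0*(1 + 0))/(-2 + 0*(1 + 0)))²) = 1/(-85979*1/94386 + ((13 + 0*1)/(-2 + 0*1))²) = 1/(-85979/94386 + ((13 + 0)/(-2 + 0))²) = 1/(-85979/94386 + (13/(-2))²) = 1/(-85979/94386 + (-½*13)²) = 1/(-85979/94386 + (-13/2)²) = 1/(-85979/94386 + 169/4) = 1/(7803659/188772) = 188772/7803659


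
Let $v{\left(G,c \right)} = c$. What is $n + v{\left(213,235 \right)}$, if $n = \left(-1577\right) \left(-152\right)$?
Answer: $239939$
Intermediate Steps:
$n = 239704$
$n + v{\left(213,235 \right)} = 239704 + 235 = 239939$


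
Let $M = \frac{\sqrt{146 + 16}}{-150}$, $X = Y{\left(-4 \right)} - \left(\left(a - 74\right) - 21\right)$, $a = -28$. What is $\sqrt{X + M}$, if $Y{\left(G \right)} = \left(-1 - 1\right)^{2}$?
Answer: $\frac{\sqrt{12700 - 6 \sqrt{2}}}{10} \approx 11.266$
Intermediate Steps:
$Y{\left(G \right)} = 4$ ($Y{\left(G \right)} = \left(-2\right)^{2} = 4$)
$X = 127$ ($X = 4 - \left(\left(-28 - 74\right) - 21\right) = 4 - \left(-102 - 21\right) = 4 - -123 = 4 + 123 = 127$)
$M = - \frac{3 \sqrt{2}}{50}$ ($M = \sqrt{162} \left(- \frac{1}{150}\right) = 9 \sqrt{2} \left(- \frac{1}{150}\right) = - \frac{3 \sqrt{2}}{50} \approx -0.084853$)
$\sqrt{X + M} = \sqrt{127 - \frac{3 \sqrt{2}}{50}}$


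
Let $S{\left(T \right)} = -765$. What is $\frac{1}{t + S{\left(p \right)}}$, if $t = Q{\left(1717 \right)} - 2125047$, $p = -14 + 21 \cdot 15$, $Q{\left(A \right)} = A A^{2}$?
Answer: $\frac{1}{5059743001} \approx 1.9764 \cdot 10^{-10}$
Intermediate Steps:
$Q{\left(A \right)} = A^{3}$
$p = 301$ ($p = -14 + 315 = 301$)
$t = 5059743766$ ($t = 1717^{3} - 2125047 = 5061868813 - 2125047 = 5059743766$)
$\frac{1}{t + S{\left(p \right)}} = \frac{1}{5059743766 - 765} = \frac{1}{5059743001}$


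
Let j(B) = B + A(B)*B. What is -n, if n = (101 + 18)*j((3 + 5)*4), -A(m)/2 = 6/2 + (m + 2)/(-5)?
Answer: -163744/5 ≈ -32749.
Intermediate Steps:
A(m) = -26/5 + 2*m/5 (A(m) = -2*(6/2 + (m + 2)/(-5)) = -2*(6*(½) + (2 + m)*(-⅕)) = -2*(3 + (-⅖ - m/5)) = -2*(13/5 - m/5) = -26/5 + 2*m/5)
j(B) = B + B*(-26/5 + 2*B/5) (j(B) = B + (-26/5 + 2*B/5)*B = B + B*(-26/5 + 2*B/5))
n = 163744/5 (n = (101 + 18)*(((3 + 5)*4)*(-21 + 2*((3 + 5)*4))/5) = 119*((8*4)*(-21 + 2*(8*4))/5) = 119*((⅕)*32*(-21 + 2*32)) = 119*((⅕)*32*(-21 + 64)) = 119*((⅕)*32*43) = 119*(1376/5) = 163744/5 ≈ 32749.)
-n = -1*163744/5 = -163744/5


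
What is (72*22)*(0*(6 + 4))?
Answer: 0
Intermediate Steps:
(72*22)*(0*(6 + 4)) = 1584*(0*10) = 1584*0 = 0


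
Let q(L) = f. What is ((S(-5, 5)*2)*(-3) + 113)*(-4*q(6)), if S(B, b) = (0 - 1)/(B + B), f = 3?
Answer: -6744/5 ≈ -1348.8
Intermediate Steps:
S(B, b) = -1/(2*B)
q(L) = 3
((S(-5, 5)*2)*(-3) + 113)*(-4*q(6)) = ((-½/(-5)*2)*(-3) + 113)*(-4*3) = ((-½*(-⅕)*2)*(-3) + 113)*(-12) = (((⅒)*2)*(-3) + 113)*(-12) = ((⅕)*(-3) + 113)*(-12) = (-⅗ + 113)*(-12) = (562/5)*(-12) = -6744/5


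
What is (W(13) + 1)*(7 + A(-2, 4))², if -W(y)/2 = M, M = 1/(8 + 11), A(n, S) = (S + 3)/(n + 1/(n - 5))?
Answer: 53312/4275 ≈ 12.471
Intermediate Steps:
A(n, S) = (3 + S)/(n + 1/(-5 + n))
M = 1/19 ≈ 0.052632
W(y) = -2/19 (W(y) = -2*1/19 = -2/19)
(W(13) + 1)*(7 + A(-2, 4))² = (-2/19 + 1)*(7 + (-15 - 5*4 + 3*(-2) + 4*(-2))/(1 + (-2)² - 5*(-2)))² = 17*(7 + (-15 - 20 - 6 - 8)/(1 + 4 + 10))²/19 = 17*(7 - 49/15)²/19 = 17*(56/15)²/19 = (17/19)*(3136/225) = 53312/4275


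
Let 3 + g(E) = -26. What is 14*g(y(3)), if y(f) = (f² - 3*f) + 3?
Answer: -406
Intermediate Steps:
y(f) = 3 + f² - 3*f
g(E) = -29 (g(E) = -3 - 26 = -29)
14*g(y(3)) = 14*(-29) = -406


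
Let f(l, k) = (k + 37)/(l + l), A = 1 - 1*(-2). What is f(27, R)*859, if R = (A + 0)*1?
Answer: 17180/27 ≈ 636.30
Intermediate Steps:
A = 3 (A = 1 + 2 = 3)
R = 3 (R = (3 + 0)*1 = 3*1 = 3)
f(l, k) = (37 + k)/(2*l) (f(l, k) = (37 + k)/((2*l)) = (37 + k)*(1/(2*l)) = (37 + k)/(2*l))
f(27, R)*859 = ((½)*(37 + 3)/27)*859 = ((½)*(1/27)*40)*859 = (20/27)*859 = 17180/27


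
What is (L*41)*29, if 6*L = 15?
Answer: 5945/2 ≈ 2972.5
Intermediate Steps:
L = 5/2 (L = (⅙)*15 = 5/2 ≈ 2.5000)
(L*41)*29 = ((5/2)*41)*29 = (205/2)*29 = 5945/2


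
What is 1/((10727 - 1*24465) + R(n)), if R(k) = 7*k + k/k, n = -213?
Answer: -1/15228 ≈ -6.5668e-5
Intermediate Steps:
R(k) = 1 + 7*k (R(k) = 7*k + 1 = 1 + 7*k)
1/((10727 - 1*24465) + R(n)) = 1/((10727 - 1*24465) + (1 + 7*(-213))) = 1/((10727 - 24465) + (1 - 1491)) = 1/(-13738 - 1490) = 1/(-15228) = -1/15228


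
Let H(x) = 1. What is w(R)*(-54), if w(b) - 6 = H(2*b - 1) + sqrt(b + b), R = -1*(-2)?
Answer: -486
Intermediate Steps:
R = 2
w(b) = 7 + sqrt(2)*sqrt(b) (w(b) = 6 + (1 + sqrt(b + b)) = 6 + (1 + sqrt(2*b)) = 6 + (1 + sqrt(2)*sqrt(b)) = 7 + sqrt(2)*sqrt(b))
w(R)*(-54) = (7 + sqrt(2)*sqrt(2))*(-54) = (7 + 2)*(-54) = 9*(-54) = -486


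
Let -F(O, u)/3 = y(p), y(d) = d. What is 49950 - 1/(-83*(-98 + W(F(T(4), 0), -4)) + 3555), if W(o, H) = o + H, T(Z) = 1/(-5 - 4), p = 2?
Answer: 625324049/12519 ≈ 49950.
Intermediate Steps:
T(Z) = -⅑ (T(Z) = 1/(-9) = -⅑)
F(O, u) = -6 (F(O, u) = -3*2 = -6)
W(o, H) = H + o
49950 - 1/(-83*(-98 + W(F(T(4), 0), -4)) + 3555) = 49950 - 1/(-83*(-98 + (-4 - 6)) + 3555) = 49950 - 1/(-83*(-98 - 10) + 3555) = 49950 - 1/(-83*(-108) + 3555) = 49950 - 1/(8964 + 3555) = 49950 - 1/12519 = 625324049/12519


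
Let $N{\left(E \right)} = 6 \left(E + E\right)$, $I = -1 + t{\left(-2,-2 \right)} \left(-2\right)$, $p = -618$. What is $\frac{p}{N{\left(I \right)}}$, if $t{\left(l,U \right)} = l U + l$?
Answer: $\frac{103}{10} \approx 10.3$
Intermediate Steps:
$t{\left(l,U \right)} = l + U l$ ($t{\left(l,U \right)} = U l + l = l + U l$)
$I = -5$ ($I = -1 + - 2 \left(1 - 2\right) \left(-2\right) = -1 + \left(-2\right) \left(-1\right) \left(-2\right) = -1 + 2 \left(-2\right) = -1 - 4 = -5$)
$N{\left(E \right)} = 12 E$ ($N{\left(E \right)} = 6 \cdot 2 E = 12 E$)
$\frac{p}{N{\left(I \right)}} = - \frac{618}{12 \left(-5\right)} = - \frac{618}{-60} = \left(-618\right) \left(- \frac{1}{60}\right) = \frac{103}{10}$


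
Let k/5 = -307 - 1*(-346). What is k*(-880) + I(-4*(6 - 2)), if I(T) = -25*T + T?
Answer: -171216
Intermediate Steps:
I(T) = -24*T
k = 195 (k = 5*(-307 - 1*(-346)) = 5*(-307 + 346) = 5*39 = 195)
k*(-880) + I(-4*(6 - 2)) = 195*(-880) - (-96)*(6 - 2) = -171600 - (-96)*4 = -171600 - 24*(-16) = -171600 + 384 = -171216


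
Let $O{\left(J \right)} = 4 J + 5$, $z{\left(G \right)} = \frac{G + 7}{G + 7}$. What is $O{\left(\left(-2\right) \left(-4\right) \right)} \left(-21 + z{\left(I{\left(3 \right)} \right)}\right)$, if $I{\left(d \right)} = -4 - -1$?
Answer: $-740$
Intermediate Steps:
$I{\left(d \right)} = -3$ ($I{\left(d \right)} = -4 + 1 = -3$)
$z{\left(G \right)} = 1$ ($z{\left(G \right)} = \frac{7 + G}{7 + G} = 1$)
$O{\left(J \right)} = 5 + 4 J$
$O{\left(\left(-2\right) \left(-4\right) \right)} \left(-21 + z{\left(I{\left(3 \right)} \right)}\right) = \left(5 + 4 \left(\left(-2\right) \left(-4\right)\right)\right) \left(-21 + 1\right) = \left(5 + 4 \cdot 8\right) \left(-20\right) = \left(5 + 32\right) \left(-20\right) = 37 \left(-20\right) = -740$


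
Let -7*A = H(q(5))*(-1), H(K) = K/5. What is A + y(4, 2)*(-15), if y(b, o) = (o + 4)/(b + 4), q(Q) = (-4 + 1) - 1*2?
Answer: -319/28 ≈ -11.393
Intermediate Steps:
q(Q) = -5 (q(Q) = -3 - 2 = -5)
H(K) = K/5 (H(K) = K*(⅕) = K/5)
y(b, o) = (4 + o)/(4 + b)
A = -⅐ (A = -(⅕)*(-5)*(-1)/7 = -(-1)*(-1)/7 = -⅐*1 = -⅐ ≈ -0.14286)
A + y(4, 2)*(-15) = -⅐ + ((4 + 2)/(4 + 4))*(-15) = -⅐ + (6/8)*(-15) = -⅐ + ((⅛)*6)*(-15) = -⅐ + (¾)*(-15) = -⅐ - 45/4 = -319/28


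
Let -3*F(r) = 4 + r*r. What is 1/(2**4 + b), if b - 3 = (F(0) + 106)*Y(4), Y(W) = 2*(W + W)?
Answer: 3/5081 ≈ 0.00059044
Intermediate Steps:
Y(W) = 4*W (Y(W) = 2*(2*W) = 4*W)
F(r) = -4/3 - r**2/3 (F(r) = -(4 + r*r)/3 = -(4 + r**2)/3 = -4/3 - r**2/3)
b = 5033/3 (b = 3 + ((-4/3 - 1/3*0**2) + 106)*(4*4) = 3 + ((-4/3 - 1/3*0) + 106)*16 = 3 + ((-4/3 + 0) + 106)*16 = 3 + (-4/3 + 106)*16 = 3 + (314/3)*16 = 3 + 5024/3 = 5033/3 ≈ 1677.7)
1/(2**4 + b) = 1/(2**4 + 5033/3) = 1/(16 + 5033/3) = 1/(5081/3) = 3/5081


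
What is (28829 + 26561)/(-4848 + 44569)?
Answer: 55390/39721 ≈ 1.3945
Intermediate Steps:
(28829 + 26561)/(-4848 + 44569) = 55390/39721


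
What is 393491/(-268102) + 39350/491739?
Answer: -182945057149/131836209378 ≈ -1.3877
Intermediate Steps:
393491/(-268102) + 39350/491739 = 393491*(-1/268102) + 39350*(1/491739) = -393491/268102 + 39350/491739 = -182945057149/131836209378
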